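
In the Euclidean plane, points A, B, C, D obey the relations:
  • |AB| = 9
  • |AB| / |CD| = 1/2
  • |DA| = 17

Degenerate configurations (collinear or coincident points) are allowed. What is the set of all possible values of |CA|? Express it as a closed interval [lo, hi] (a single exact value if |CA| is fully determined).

|CA| ∈ [1, 35]  (≈ [1.0000, 35.0000])

|AB| ∈ {9}
|AD| ∈ {17}
|CD| ∈ {18}
|BD| ∈ [8, 26]
|AC| ∈ [1, 35]
|BC| ∈ [0, 44]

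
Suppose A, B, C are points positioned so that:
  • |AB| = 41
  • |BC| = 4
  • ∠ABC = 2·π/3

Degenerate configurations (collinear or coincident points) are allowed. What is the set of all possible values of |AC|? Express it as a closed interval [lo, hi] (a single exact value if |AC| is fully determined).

|AC| = √(1861)  (≈ 43.1393)

|AB| ∈ {41}
|BC| ∈ {4}
|AC| ∈ {√(1861)}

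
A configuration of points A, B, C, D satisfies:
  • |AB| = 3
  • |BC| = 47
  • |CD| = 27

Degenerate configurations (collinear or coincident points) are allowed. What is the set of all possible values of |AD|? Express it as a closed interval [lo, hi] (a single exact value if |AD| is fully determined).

|AB| ∈ {3}
|BC| ∈ {47}
|CD| ∈ {27}
|AC| ∈ [44, 50]
|BD| ∈ [20, 74]
|AD| ∈ [17, 77]

|AD| ∈ [17, 77]  (≈ [17.0000, 77.0000])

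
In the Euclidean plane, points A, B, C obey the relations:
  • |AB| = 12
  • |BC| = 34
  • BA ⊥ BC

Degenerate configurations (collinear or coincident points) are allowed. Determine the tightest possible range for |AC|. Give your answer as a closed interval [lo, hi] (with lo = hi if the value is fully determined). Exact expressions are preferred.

|AC| = 10·√(13)  (≈ 36.0555)

|AB| ∈ {12}
|BC| ∈ {34}
|AC| ∈ {10·√(13)}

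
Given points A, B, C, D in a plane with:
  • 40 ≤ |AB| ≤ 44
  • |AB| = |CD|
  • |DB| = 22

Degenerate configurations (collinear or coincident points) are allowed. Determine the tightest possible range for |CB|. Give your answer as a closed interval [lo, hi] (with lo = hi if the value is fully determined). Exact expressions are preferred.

|AB| ∈ [40, 44]
|BD| ∈ {22}
|CD| ∈ [40, 44]
|AD| ∈ [18, 66]
|BC| ∈ [18, 66]
|AC| ∈ [0, 110]

|CB| ∈ [18, 66]  (≈ [18.0000, 66.0000])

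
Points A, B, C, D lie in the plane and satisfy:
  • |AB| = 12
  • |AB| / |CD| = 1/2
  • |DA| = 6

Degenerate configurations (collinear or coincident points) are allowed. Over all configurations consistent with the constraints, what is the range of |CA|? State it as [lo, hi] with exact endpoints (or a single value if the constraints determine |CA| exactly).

|CA| ∈ [18, 30]  (≈ [18.0000, 30.0000])

|AB| ∈ {12}
|AD| ∈ {6}
|CD| ∈ {24}
|BD| ∈ [6, 18]
|AC| ∈ [18, 30]
|BC| ∈ [6, 42]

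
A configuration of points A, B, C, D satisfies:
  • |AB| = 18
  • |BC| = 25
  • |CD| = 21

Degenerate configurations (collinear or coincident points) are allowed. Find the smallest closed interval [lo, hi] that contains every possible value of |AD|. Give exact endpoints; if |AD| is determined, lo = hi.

|AB| ∈ {18}
|BC| ∈ {25}
|CD| ∈ {21}
|AC| ∈ [7, 43]
|BD| ∈ [4, 46]
|AD| ∈ [0, 64]

|AD| ∈ [0, 64]  (≈ [0.0000, 64.0000])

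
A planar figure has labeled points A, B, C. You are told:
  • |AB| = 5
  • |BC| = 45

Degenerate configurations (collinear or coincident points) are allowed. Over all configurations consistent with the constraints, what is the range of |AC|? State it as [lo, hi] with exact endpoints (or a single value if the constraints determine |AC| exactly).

|AC| ∈ [40, 50]  (≈ [40.0000, 50.0000])

|AB| ∈ {5}
|BC| ∈ {45}
|AC| ∈ [40, 50]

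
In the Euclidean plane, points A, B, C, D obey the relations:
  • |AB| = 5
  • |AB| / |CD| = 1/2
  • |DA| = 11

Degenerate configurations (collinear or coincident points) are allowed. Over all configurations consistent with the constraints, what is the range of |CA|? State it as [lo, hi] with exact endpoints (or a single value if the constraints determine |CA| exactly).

|AB| ∈ {5}
|AD| ∈ {11}
|CD| ∈ {10}
|BD| ∈ [6, 16]
|AC| ∈ [1, 21]
|BC| ∈ [0, 26]

|CA| ∈ [1, 21]  (≈ [1.0000, 21.0000])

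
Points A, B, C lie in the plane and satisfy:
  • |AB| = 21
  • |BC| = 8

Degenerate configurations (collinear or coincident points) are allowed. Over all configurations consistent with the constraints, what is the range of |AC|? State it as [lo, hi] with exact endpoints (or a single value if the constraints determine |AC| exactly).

|AC| ∈ [13, 29]  (≈ [13.0000, 29.0000])

|AB| ∈ {21}
|BC| ∈ {8}
|AC| ∈ [13, 29]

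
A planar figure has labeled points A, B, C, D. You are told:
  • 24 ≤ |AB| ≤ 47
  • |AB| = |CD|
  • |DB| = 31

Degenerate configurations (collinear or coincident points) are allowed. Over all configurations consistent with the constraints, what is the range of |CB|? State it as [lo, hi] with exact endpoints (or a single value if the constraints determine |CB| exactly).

|CB| ∈ [0, 78]  (≈ [0.0000, 78.0000])

|AB| ∈ [24, 47]
|BD| ∈ {31}
|CD| ∈ [24, 47]
|AD| ∈ [0, 78]
|BC| ∈ [0, 78]
|AC| ∈ [0, 125]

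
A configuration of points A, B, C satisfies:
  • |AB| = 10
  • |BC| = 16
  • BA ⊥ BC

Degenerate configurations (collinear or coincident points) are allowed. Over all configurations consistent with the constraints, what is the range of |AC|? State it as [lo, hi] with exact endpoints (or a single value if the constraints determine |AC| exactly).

|AC| = 2·√(89)  (≈ 18.8680)

|AB| ∈ {10}
|BC| ∈ {16}
|AC| ∈ {2·√(89)}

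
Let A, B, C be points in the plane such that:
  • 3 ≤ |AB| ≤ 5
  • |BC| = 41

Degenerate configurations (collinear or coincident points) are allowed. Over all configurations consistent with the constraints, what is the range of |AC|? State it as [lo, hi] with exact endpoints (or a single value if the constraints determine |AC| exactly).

|AB| ∈ [3, 5]
|BC| ∈ {41}
|AC| ∈ [36, 46]

|AC| ∈ [36, 46]  (≈ [36.0000, 46.0000])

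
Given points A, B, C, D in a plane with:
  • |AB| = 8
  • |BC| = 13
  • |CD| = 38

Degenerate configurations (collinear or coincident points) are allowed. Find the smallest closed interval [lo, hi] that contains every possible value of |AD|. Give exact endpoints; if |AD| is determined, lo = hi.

|AD| ∈ [17, 59]  (≈ [17.0000, 59.0000])

|AB| ∈ {8}
|BC| ∈ {13}
|CD| ∈ {38}
|AC| ∈ [5, 21]
|BD| ∈ [25, 51]
|AD| ∈ [17, 59]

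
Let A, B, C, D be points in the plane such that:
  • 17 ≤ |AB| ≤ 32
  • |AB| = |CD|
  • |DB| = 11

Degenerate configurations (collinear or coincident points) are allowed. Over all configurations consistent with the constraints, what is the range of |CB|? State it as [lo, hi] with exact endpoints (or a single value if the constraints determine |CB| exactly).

|AB| ∈ [17, 32]
|BD| ∈ {11}
|CD| ∈ [17, 32]
|AD| ∈ [6, 43]
|BC| ∈ [6, 43]
|AC| ∈ [0, 75]

|CB| ∈ [6, 43]  (≈ [6.0000, 43.0000])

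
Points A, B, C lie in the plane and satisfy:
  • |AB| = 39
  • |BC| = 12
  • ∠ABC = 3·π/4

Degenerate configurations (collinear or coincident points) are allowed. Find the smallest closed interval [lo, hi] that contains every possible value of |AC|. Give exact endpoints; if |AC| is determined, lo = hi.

|AB| ∈ {39}
|BC| ∈ {12}
|AC| ∈ {3·√(52·√(2) + 185)}

|AC| = 3·√(52·√(2) + 185)  (≈ 48.2375)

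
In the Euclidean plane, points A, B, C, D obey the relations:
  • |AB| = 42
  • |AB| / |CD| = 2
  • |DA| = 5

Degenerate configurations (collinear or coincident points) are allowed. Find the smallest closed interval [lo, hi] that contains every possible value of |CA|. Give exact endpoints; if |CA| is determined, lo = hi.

|CA| ∈ [16, 26]  (≈ [16.0000, 26.0000])

|AB| ∈ {42}
|AD| ∈ {5}
|CD| ∈ {21}
|BD| ∈ [37, 47]
|AC| ∈ [16, 26]
|BC| ∈ [16, 68]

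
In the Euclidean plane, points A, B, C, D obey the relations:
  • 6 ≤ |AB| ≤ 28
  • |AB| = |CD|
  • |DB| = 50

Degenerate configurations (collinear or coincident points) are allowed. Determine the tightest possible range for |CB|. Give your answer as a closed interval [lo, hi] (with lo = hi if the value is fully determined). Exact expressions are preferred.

|AB| ∈ [6, 28]
|BD| ∈ {50}
|CD| ∈ [6, 28]
|AD| ∈ [22, 78]
|BC| ∈ [22, 78]
|AC| ∈ [0, 106]

|CB| ∈ [22, 78]  (≈ [22.0000, 78.0000])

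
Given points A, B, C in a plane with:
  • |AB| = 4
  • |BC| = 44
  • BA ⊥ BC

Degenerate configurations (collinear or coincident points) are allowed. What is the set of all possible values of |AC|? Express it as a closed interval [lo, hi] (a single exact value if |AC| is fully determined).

|AC| = 4·√(122)  (≈ 44.1814)

|AB| ∈ {4}
|BC| ∈ {44}
|AC| ∈ {4·√(122)}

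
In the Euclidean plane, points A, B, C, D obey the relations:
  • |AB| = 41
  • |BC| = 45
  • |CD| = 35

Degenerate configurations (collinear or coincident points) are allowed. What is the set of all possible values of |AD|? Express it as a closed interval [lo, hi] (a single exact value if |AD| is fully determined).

|AD| ∈ [0, 121]  (≈ [0.0000, 121.0000])

|AB| ∈ {41}
|BC| ∈ {45}
|CD| ∈ {35}
|AC| ∈ [4, 86]
|BD| ∈ [10, 80]
|AD| ∈ [0, 121]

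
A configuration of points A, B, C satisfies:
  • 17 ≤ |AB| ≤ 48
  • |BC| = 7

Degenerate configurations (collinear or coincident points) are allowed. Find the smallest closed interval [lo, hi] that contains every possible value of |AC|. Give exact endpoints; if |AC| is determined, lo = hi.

|AB| ∈ [17, 48]
|BC| ∈ {7}
|AC| ∈ [10, 55]

|AC| ∈ [10, 55]  (≈ [10.0000, 55.0000])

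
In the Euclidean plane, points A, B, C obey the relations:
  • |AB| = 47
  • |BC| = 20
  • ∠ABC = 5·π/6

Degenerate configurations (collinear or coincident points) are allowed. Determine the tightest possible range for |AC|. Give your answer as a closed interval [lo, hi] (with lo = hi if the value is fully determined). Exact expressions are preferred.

|AC| = √(940·√(3) + 2609)  (≈ 65.0932)

|AB| ∈ {47}
|BC| ∈ {20}
|AC| ∈ {√(940·√(3) + 2609)}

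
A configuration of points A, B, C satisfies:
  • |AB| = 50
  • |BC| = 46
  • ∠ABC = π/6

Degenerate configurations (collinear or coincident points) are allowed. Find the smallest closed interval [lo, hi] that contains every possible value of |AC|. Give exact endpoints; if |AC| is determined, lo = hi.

|AB| ∈ {50}
|BC| ∈ {46}
|AC| ∈ {2·√(1154 - 575·√(3))}

|AC| = 2·√(1154 - 575·√(3))  (≈ 25.1452)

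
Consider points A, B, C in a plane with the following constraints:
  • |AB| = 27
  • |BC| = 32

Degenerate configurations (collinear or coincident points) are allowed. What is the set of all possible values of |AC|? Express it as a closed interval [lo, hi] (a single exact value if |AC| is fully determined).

|AC| ∈ [5, 59]  (≈ [5.0000, 59.0000])

|AB| ∈ {27}
|BC| ∈ {32}
|AC| ∈ [5, 59]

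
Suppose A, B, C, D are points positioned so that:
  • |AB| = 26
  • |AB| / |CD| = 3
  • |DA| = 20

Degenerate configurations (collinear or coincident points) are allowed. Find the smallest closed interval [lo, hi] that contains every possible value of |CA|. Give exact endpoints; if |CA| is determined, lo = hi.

|AB| ∈ {26}
|AD| ∈ {20}
|CD| ∈ {26/3}
|BD| ∈ [6, 46]
|AC| ∈ [34/3, 86/3]
|BC| ∈ [0, 164/3]

|CA| ∈ [34/3, 86/3]  (≈ [11.3333, 28.6667])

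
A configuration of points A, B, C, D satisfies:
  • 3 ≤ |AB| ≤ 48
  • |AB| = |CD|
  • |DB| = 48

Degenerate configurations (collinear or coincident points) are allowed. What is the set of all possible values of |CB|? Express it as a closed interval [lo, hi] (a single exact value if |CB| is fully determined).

|AB| ∈ [3, 48]
|BD| ∈ {48}
|CD| ∈ [3, 48]
|AD| ∈ [0, 96]
|BC| ∈ [0, 96]
|AC| ∈ [0, 144]

|CB| ∈ [0, 96]  (≈ [0.0000, 96.0000])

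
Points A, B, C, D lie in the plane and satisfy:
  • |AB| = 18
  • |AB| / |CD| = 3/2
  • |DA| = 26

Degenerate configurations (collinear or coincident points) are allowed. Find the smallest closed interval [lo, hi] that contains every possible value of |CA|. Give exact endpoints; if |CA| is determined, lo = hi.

|CA| ∈ [14, 38]  (≈ [14.0000, 38.0000])

|AB| ∈ {18}
|AD| ∈ {26}
|CD| ∈ {12}
|BD| ∈ [8, 44]
|AC| ∈ [14, 38]
|BC| ∈ [0, 56]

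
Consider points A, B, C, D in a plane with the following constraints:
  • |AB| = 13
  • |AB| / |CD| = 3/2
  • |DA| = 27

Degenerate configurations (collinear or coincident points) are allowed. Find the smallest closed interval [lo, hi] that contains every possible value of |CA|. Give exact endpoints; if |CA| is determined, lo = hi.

|AB| ∈ {13}
|AD| ∈ {27}
|CD| ∈ {26/3}
|BD| ∈ [14, 40]
|AC| ∈ [55/3, 107/3]
|BC| ∈ [16/3, 146/3]

|CA| ∈ [55/3, 107/3]  (≈ [18.3333, 35.6667])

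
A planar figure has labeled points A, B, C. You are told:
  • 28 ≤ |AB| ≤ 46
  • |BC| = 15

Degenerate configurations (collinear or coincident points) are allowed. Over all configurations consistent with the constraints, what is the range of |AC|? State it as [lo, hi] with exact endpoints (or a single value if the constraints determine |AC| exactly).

|AC| ∈ [13, 61]  (≈ [13.0000, 61.0000])

|AB| ∈ [28, 46]
|BC| ∈ {15}
|AC| ∈ [13, 61]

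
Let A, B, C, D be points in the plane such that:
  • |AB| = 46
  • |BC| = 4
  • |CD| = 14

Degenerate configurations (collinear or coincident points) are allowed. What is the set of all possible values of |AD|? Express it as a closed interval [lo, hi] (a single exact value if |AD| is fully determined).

|AB| ∈ {46}
|BC| ∈ {4}
|CD| ∈ {14}
|AC| ∈ [42, 50]
|BD| ∈ [10, 18]
|AD| ∈ [28, 64]

|AD| ∈ [28, 64]  (≈ [28.0000, 64.0000])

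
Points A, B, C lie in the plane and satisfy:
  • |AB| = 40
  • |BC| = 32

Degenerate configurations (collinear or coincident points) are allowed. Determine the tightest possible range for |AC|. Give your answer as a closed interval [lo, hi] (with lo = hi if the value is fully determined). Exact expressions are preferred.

|AC| ∈ [8, 72]  (≈ [8.0000, 72.0000])

|AB| ∈ {40}
|BC| ∈ {32}
|AC| ∈ [8, 72]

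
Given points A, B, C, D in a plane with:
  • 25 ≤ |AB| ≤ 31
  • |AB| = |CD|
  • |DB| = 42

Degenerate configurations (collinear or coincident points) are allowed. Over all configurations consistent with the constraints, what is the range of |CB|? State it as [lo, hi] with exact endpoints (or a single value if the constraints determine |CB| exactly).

|AB| ∈ [25, 31]
|BD| ∈ {42}
|CD| ∈ [25, 31]
|AD| ∈ [11, 73]
|BC| ∈ [11, 73]
|AC| ∈ [0, 104]

|CB| ∈ [11, 73]  (≈ [11.0000, 73.0000])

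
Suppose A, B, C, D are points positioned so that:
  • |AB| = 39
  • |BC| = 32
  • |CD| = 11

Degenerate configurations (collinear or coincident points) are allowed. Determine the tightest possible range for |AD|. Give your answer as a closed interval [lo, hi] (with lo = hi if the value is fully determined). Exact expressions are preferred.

|AB| ∈ {39}
|BC| ∈ {32}
|CD| ∈ {11}
|AC| ∈ [7, 71]
|BD| ∈ [21, 43]
|AD| ∈ [0, 82]

|AD| ∈ [0, 82]  (≈ [0.0000, 82.0000])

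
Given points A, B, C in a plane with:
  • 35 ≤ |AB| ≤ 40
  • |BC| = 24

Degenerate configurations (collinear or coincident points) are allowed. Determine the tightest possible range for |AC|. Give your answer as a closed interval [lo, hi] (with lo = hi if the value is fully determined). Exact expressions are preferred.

|AB| ∈ [35, 40]
|BC| ∈ {24}
|AC| ∈ [11, 64]

|AC| ∈ [11, 64]  (≈ [11.0000, 64.0000])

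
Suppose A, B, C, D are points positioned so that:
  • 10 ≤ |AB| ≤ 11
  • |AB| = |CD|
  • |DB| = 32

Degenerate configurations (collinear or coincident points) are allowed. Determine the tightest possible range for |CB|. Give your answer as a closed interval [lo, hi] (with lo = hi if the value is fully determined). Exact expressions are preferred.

|CB| ∈ [21, 43]  (≈ [21.0000, 43.0000])

|AB| ∈ [10, 11]
|BD| ∈ {32}
|CD| ∈ [10, 11]
|AD| ∈ [21, 43]
|BC| ∈ [21, 43]
|AC| ∈ [10, 54]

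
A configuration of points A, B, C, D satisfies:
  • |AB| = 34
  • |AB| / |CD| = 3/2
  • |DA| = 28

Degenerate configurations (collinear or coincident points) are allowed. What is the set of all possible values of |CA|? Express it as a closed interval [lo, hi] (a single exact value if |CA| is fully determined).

|AB| ∈ {34}
|AD| ∈ {28}
|CD| ∈ {68/3}
|BD| ∈ [6, 62]
|AC| ∈ [16/3, 152/3]
|BC| ∈ [0, 254/3]

|CA| ∈ [16/3, 152/3]  (≈ [5.3333, 50.6667])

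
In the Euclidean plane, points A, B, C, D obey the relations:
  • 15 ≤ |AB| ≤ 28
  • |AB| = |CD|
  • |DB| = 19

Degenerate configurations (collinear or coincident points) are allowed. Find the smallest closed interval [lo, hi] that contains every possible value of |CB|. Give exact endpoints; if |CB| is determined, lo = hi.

|CB| ∈ [0, 47]  (≈ [0.0000, 47.0000])

|AB| ∈ [15, 28]
|BD| ∈ {19}
|CD| ∈ [15, 28]
|AD| ∈ [0, 47]
|BC| ∈ [0, 47]
|AC| ∈ [0, 75]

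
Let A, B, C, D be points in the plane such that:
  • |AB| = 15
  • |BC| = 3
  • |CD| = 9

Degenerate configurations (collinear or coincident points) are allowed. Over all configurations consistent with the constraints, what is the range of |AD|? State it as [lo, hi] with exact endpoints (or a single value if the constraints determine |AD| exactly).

|AB| ∈ {15}
|BC| ∈ {3}
|CD| ∈ {9}
|AC| ∈ [12, 18]
|BD| ∈ [6, 12]
|AD| ∈ [3, 27]

|AD| ∈ [3, 27]  (≈ [3.0000, 27.0000])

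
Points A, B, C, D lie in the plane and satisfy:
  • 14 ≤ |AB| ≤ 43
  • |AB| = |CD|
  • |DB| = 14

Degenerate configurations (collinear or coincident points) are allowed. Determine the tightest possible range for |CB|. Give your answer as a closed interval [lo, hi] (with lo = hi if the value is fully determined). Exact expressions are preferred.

|AB| ∈ [14, 43]
|BD| ∈ {14}
|CD| ∈ [14, 43]
|AD| ∈ [0, 57]
|BC| ∈ [0, 57]
|AC| ∈ [0, 100]

|CB| ∈ [0, 57]  (≈ [0.0000, 57.0000])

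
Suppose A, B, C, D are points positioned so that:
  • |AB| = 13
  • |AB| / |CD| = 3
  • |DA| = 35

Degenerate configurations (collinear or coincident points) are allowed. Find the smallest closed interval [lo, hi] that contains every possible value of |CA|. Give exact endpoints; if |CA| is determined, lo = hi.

|CA| ∈ [92/3, 118/3]  (≈ [30.6667, 39.3333])

|AB| ∈ {13}
|AD| ∈ {35}
|CD| ∈ {13/3}
|BD| ∈ [22, 48]
|AC| ∈ [92/3, 118/3]
|BC| ∈ [53/3, 157/3]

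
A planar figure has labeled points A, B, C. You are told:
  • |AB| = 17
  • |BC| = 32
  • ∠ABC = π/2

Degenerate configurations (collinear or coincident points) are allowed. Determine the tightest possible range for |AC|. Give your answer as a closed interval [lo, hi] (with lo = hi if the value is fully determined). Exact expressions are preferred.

|AC| = √(1313)  (≈ 36.2353)

|AB| ∈ {17}
|BC| ∈ {32}
|AC| ∈ {√(1313)}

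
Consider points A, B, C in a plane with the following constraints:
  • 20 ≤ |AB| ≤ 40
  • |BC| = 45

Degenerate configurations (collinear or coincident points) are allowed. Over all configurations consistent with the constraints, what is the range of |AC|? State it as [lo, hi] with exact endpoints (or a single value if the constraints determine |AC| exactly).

|AB| ∈ [20, 40]
|BC| ∈ {45}
|AC| ∈ [5, 85]

|AC| ∈ [5, 85]  (≈ [5.0000, 85.0000])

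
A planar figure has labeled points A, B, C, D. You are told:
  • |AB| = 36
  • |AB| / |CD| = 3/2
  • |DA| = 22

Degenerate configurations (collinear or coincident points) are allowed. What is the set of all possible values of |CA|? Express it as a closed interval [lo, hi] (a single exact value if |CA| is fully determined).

|CA| ∈ [2, 46]  (≈ [2.0000, 46.0000])

|AB| ∈ {36}
|AD| ∈ {22}
|CD| ∈ {24}
|BD| ∈ [14, 58]
|AC| ∈ [2, 46]
|BC| ∈ [0, 82]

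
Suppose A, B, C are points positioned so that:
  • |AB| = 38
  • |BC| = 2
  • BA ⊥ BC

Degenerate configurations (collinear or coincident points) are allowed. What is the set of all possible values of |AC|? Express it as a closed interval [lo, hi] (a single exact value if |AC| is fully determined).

|AB| ∈ {38}
|BC| ∈ {2}
|AC| ∈ {2·√(362)}

|AC| = 2·√(362)  (≈ 38.0526)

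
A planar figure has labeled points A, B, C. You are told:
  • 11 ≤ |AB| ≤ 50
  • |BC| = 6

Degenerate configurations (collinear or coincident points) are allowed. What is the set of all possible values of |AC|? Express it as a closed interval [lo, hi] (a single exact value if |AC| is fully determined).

|AB| ∈ [11, 50]
|BC| ∈ {6}
|AC| ∈ [5, 56]

|AC| ∈ [5, 56]  (≈ [5.0000, 56.0000])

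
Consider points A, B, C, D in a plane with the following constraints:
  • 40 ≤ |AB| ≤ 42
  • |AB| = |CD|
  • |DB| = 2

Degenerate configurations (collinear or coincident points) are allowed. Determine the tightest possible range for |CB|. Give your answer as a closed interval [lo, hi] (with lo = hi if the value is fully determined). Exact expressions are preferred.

|AB| ∈ [40, 42]
|BD| ∈ {2}
|CD| ∈ [40, 42]
|AD| ∈ [38, 44]
|BC| ∈ [38, 44]
|AC| ∈ [0, 86]

|CB| ∈ [38, 44]  (≈ [38.0000, 44.0000])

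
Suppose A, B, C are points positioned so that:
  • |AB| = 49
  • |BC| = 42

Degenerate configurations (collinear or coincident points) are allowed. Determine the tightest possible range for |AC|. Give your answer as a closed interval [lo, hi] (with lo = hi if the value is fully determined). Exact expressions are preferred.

|AB| ∈ {49}
|BC| ∈ {42}
|AC| ∈ [7, 91]

|AC| ∈ [7, 91]  (≈ [7.0000, 91.0000])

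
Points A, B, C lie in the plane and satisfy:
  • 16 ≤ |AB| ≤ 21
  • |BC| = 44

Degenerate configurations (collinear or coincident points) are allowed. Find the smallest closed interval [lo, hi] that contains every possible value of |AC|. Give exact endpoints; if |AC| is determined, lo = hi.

|AC| ∈ [23, 65]  (≈ [23.0000, 65.0000])

|AB| ∈ [16, 21]
|BC| ∈ {44}
|AC| ∈ [23, 65]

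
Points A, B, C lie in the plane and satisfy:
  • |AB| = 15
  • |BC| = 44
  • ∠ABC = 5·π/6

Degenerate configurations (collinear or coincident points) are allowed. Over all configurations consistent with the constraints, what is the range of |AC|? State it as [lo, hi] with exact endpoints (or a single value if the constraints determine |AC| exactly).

|AC| = √(660·√(3) + 2161)  (≈ 57.4818)

|AB| ∈ {15}
|BC| ∈ {44}
|AC| ∈ {√(660·√(3) + 2161)}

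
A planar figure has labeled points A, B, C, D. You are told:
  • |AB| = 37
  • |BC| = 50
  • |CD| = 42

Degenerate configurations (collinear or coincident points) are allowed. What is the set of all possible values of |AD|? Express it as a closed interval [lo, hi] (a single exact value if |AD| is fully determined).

|AD| ∈ [0, 129]  (≈ [0.0000, 129.0000])

|AB| ∈ {37}
|BC| ∈ {50}
|CD| ∈ {42}
|AC| ∈ [13, 87]
|BD| ∈ [8, 92]
|AD| ∈ [0, 129]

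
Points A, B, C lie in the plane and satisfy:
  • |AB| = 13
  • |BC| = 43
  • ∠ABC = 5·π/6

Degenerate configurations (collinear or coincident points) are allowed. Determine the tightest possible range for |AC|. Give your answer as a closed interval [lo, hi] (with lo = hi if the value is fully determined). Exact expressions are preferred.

|AC| = √(559·√(3) + 2018)  (≈ 54.6463)

|AB| ∈ {13}
|BC| ∈ {43}
|AC| ∈ {√(559·√(3) + 2018)}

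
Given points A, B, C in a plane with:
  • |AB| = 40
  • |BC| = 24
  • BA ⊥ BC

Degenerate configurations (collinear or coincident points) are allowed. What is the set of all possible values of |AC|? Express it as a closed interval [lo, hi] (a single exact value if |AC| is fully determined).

|AB| ∈ {40}
|BC| ∈ {24}
|AC| ∈ {8·√(34)}

|AC| = 8·√(34)  (≈ 46.6476)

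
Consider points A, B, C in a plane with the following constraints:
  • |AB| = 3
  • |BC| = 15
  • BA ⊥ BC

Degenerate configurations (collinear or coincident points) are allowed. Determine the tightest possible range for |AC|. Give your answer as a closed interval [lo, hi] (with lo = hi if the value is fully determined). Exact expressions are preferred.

|AC| = 3·√(26)  (≈ 15.2971)

|AB| ∈ {3}
|BC| ∈ {15}
|AC| ∈ {3·√(26)}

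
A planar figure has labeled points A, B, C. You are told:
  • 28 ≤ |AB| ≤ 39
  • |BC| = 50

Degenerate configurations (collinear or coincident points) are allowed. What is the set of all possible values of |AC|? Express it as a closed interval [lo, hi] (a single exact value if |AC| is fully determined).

|AB| ∈ [28, 39]
|BC| ∈ {50}
|AC| ∈ [11, 89]

|AC| ∈ [11, 89]  (≈ [11.0000, 89.0000])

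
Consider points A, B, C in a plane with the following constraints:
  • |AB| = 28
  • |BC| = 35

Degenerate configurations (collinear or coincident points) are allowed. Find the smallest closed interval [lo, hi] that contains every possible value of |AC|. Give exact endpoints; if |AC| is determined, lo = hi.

|AB| ∈ {28}
|BC| ∈ {35}
|AC| ∈ [7, 63]

|AC| ∈ [7, 63]  (≈ [7.0000, 63.0000])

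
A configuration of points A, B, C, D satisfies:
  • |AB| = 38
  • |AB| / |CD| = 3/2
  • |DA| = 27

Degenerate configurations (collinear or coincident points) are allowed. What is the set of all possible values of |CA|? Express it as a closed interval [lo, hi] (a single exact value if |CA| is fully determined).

|CA| ∈ [5/3, 157/3]  (≈ [1.6667, 52.3333])

|AB| ∈ {38}
|AD| ∈ {27}
|CD| ∈ {76/3}
|BD| ∈ [11, 65]
|AC| ∈ [5/3, 157/3]
|BC| ∈ [0, 271/3]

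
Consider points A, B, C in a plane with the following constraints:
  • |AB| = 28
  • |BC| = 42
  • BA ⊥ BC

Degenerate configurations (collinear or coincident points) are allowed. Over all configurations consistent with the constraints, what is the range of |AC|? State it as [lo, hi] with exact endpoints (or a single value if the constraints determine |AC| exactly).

|AC| = 14·√(13)  (≈ 50.4777)

|AB| ∈ {28}
|BC| ∈ {42}
|AC| ∈ {14·√(13)}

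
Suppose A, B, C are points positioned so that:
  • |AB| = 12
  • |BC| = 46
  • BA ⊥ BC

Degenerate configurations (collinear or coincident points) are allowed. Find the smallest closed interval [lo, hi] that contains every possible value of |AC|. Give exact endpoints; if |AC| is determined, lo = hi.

|AB| ∈ {12}
|BC| ∈ {46}
|AC| ∈ {2·√(565)}

|AC| = 2·√(565)  (≈ 47.5395)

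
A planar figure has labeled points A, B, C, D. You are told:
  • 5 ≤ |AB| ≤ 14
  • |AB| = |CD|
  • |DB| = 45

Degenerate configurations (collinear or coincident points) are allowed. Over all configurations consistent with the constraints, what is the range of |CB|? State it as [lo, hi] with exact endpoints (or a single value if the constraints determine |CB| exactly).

|CB| ∈ [31, 59]  (≈ [31.0000, 59.0000])

|AB| ∈ [5, 14]
|BD| ∈ {45}
|CD| ∈ [5, 14]
|AD| ∈ [31, 59]
|BC| ∈ [31, 59]
|AC| ∈ [17, 73]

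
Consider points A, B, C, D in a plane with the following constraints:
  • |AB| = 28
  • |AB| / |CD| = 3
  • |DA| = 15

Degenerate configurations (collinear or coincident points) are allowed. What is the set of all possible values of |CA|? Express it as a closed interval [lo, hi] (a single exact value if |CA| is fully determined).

|AB| ∈ {28}
|AD| ∈ {15}
|CD| ∈ {28/3}
|BD| ∈ [13, 43]
|AC| ∈ [17/3, 73/3]
|BC| ∈ [11/3, 157/3]

|CA| ∈ [17/3, 73/3]  (≈ [5.6667, 24.3333])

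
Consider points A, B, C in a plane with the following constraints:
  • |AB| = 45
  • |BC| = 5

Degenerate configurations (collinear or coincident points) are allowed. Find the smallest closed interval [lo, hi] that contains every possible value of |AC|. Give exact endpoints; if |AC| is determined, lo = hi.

|AC| ∈ [40, 50]  (≈ [40.0000, 50.0000])

|AB| ∈ {45}
|BC| ∈ {5}
|AC| ∈ [40, 50]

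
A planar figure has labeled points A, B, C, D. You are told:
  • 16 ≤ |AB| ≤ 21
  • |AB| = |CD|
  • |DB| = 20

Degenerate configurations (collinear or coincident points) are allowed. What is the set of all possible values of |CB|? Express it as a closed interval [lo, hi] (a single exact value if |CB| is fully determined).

|AB| ∈ [16, 21]
|BD| ∈ {20}
|CD| ∈ [16, 21]
|AD| ∈ [0, 41]
|BC| ∈ [0, 41]
|AC| ∈ [0, 62]

|CB| ∈ [0, 41]  (≈ [0.0000, 41.0000])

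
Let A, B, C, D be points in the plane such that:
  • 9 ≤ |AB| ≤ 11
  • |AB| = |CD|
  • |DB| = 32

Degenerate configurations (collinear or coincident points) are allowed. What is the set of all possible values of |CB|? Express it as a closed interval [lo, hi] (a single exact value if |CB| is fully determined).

|AB| ∈ [9, 11]
|BD| ∈ {32}
|CD| ∈ [9, 11]
|AD| ∈ [21, 43]
|BC| ∈ [21, 43]
|AC| ∈ [10, 54]

|CB| ∈ [21, 43]  (≈ [21.0000, 43.0000])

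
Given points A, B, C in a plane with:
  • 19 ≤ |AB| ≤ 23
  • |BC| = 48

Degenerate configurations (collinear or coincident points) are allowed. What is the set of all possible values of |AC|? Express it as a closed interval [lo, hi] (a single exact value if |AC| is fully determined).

|AB| ∈ [19, 23]
|BC| ∈ {48}
|AC| ∈ [25, 71]

|AC| ∈ [25, 71]  (≈ [25.0000, 71.0000])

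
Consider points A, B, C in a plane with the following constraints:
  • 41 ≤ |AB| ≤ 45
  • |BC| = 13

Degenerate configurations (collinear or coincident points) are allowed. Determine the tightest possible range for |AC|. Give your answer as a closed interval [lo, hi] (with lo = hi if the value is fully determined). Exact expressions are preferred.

|AC| ∈ [28, 58]  (≈ [28.0000, 58.0000])

|AB| ∈ [41, 45]
|BC| ∈ {13}
|AC| ∈ [28, 58]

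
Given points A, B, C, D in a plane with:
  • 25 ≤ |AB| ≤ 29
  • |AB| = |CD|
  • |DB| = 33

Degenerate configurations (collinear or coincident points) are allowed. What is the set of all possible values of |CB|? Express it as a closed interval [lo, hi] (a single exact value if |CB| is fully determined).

|CB| ∈ [4, 62]  (≈ [4.0000, 62.0000])

|AB| ∈ [25, 29]
|BD| ∈ {33}
|CD| ∈ [25, 29]
|AD| ∈ [4, 62]
|BC| ∈ [4, 62]
|AC| ∈ [0, 91]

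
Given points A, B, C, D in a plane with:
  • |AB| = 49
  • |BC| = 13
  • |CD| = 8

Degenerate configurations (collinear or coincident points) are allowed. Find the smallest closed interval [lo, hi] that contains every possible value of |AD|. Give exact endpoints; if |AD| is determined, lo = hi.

|AD| ∈ [28, 70]  (≈ [28.0000, 70.0000])

|AB| ∈ {49}
|BC| ∈ {13}
|CD| ∈ {8}
|AC| ∈ [36, 62]
|BD| ∈ [5, 21]
|AD| ∈ [28, 70]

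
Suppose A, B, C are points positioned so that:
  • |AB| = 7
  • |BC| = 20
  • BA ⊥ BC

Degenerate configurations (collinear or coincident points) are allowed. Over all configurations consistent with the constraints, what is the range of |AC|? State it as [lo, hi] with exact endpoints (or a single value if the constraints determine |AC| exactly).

|AB| ∈ {7}
|BC| ∈ {20}
|AC| ∈ {√(449)}

|AC| = √(449)  (≈ 21.1896)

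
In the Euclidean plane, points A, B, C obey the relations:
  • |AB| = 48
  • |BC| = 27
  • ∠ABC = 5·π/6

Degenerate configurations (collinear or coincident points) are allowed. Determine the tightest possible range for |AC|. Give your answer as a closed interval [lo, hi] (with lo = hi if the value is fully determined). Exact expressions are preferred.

|AB| ∈ {48}
|BC| ∈ {27}
|AC| ∈ {3·√(144·√(3) + 337)}

|AC| = 3·√(144·√(3) + 337)  (≈ 72.6480)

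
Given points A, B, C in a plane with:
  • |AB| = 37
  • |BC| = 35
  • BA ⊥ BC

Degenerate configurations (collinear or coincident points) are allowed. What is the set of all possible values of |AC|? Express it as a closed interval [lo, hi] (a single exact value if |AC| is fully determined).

|AC| = √(2594)  (≈ 50.9313)

|AB| ∈ {37}
|BC| ∈ {35}
|AC| ∈ {√(2594)}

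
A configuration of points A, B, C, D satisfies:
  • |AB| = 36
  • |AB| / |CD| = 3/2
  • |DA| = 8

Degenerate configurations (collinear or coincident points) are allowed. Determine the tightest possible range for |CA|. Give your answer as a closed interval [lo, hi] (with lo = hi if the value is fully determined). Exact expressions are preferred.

|CA| ∈ [16, 32]  (≈ [16.0000, 32.0000])

|AB| ∈ {36}
|AD| ∈ {8}
|CD| ∈ {24}
|BD| ∈ [28, 44]
|AC| ∈ [16, 32]
|BC| ∈ [4, 68]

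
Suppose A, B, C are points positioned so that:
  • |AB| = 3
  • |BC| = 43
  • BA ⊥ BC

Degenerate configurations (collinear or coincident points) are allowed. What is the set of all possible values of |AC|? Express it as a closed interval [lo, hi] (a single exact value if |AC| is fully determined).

|AC| = √(1858)  (≈ 43.1045)

|AB| ∈ {3}
|BC| ∈ {43}
|AC| ∈ {√(1858)}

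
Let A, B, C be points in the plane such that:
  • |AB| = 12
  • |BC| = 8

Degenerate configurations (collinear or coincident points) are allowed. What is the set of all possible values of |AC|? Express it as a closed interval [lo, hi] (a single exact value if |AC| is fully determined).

|AB| ∈ {12}
|BC| ∈ {8}
|AC| ∈ [4, 20]

|AC| ∈ [4, 20]  (≈ [4.0000, 20.0000])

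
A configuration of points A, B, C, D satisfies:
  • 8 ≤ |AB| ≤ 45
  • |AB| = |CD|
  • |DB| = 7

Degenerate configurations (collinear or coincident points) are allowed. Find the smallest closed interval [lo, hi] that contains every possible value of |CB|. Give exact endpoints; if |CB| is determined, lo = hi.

|CB| ∈ [1, 52]  (≈ [1.0000, 52.0000])

|AB| ∈ [8, 45]
|BD| ∈ {7}
|CD| ∈ [8, 45]
|AD| ∈ [1, 52]
|BC| ∈ [1, 52]
|AC| ∈ [0, 97]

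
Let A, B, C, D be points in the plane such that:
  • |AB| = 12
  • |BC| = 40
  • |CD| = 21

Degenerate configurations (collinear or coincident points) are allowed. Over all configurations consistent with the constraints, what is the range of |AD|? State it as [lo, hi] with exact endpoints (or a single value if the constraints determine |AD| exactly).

|AD| ∈ [7, 73]  (≈ [7.0000, 73.0000])

|AB| ∈ {12}
|BC| ∈ {40}
|CD| ∈ {21}
|AC| ∈ [28, 52]
|BD| ∈ [19, 61]
|AD| ∈ [7, 73]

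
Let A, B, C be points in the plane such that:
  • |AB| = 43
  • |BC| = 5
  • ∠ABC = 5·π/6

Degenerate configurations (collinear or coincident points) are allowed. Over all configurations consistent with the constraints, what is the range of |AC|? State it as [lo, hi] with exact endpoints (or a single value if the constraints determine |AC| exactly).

|AC| = √(215·√(3) + 1874)  (≈ 47.3961)

|AB| ∈ {43}
|BC| ∈ {5}
|AC| ∈ {√(215·√(3) + 1874)}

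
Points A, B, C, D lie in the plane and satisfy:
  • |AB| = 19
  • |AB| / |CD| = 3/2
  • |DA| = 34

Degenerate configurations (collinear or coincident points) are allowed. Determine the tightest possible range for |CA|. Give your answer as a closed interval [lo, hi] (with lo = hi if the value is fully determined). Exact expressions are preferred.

|AB| ∈ {19}
|AD| ∈ {34}
|CD| ∈ {38/3}
|BD| ∈ [15, 53]
|AC| ∈ [64/3, 140/3]
|BC| ∈ [7/3, 197/3]

|CA| ∈ [64/3, 140/3]  (≈ [21.3333, 46.6667])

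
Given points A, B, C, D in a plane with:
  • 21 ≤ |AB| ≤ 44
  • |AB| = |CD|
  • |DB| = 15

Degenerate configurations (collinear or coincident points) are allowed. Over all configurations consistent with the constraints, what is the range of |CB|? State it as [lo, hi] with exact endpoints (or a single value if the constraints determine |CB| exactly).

|AB| ∈ [21, 44]
|BD| ∈ {15}
|CD| ∈ [21, 44]
|AD| ∈ [6, 59]
|BC| ∈ [6, 59]
|AC| ∈ [0, 103]

|CB| ∈ [6, 59]  (≈ [6.0000, 59.0000])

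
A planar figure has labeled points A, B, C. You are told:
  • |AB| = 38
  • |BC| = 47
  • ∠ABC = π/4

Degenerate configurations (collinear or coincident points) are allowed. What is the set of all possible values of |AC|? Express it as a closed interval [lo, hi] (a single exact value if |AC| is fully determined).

|AB| ∈ {38}
|BC| ∈ {47}
|AC| ∈ {√(3653 - 1786·√(2))}

|AC| = √(3653 - 1786·√(2))  (≈ 33.5740)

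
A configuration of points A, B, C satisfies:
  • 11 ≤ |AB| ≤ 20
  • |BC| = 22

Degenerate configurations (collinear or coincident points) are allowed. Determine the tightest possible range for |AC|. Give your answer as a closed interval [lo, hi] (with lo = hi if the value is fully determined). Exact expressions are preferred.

|AC| ∈ [2, 42]  (≈ [2.0000, 42.0000])

|AB| ∈ [11, 20]
|BC| ∈ {22}
|AC| ∈ [2, 42]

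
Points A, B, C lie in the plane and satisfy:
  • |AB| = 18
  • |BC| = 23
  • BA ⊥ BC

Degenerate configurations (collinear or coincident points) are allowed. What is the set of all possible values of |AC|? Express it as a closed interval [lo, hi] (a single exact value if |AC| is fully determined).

|AC| = √(853)  (≈ 29.2062)

|AB| ∈ {18}
|BC| ∈ {23}
|AC| ∈ {√(853)}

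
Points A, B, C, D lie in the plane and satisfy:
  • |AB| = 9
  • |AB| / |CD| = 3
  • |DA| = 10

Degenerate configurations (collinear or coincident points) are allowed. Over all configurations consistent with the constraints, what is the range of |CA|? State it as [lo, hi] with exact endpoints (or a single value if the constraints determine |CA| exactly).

|AB| ∈ {9}
|AD| ∈ {10}
|CD| ∈ {3}
|BD| ∈ [1, 19]
|AC| ∈ [7, 13]
|BC| ∈ [0, 22]

|CA| ∈ [7, 13]  (≈ [7.0000, 13.0000])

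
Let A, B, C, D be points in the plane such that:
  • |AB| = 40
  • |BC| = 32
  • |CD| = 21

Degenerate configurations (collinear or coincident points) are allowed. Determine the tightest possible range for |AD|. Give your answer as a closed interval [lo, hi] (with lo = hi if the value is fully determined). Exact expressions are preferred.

|AB| ∈ {40}
|BC| ∈ {32}
|CD| ∈ {21}
|AC| ∈ [8, 72]
|BD| ∈ [11, 53]
|AD| ∈ [0, 93]

|AD| ∈ [0, 93]  (≈ [0.0000, 93.0000])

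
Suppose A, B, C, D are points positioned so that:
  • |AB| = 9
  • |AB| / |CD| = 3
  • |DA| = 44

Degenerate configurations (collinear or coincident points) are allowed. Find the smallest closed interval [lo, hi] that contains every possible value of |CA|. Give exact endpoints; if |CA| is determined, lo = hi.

|AB| ∈ {9}
|AD| ∈ {44}
|CD| ∈ {3}
|BD| ∈ [35, 53]
|AC| ∈ [41, 47]
|BC| ∈ [32, 56]

|CA| ∈ [41, 47]  (≈ [41.0000, 47.0000])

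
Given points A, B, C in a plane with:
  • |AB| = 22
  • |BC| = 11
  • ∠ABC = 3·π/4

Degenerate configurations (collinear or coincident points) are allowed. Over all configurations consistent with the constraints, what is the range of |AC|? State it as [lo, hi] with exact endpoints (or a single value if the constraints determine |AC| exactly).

|AB| ∈ {22}
|BC| ∈ {11}
|AC| ∈ {11·√(2·√(2) + 5)}

|AC| = 11·√(2·√(2) + 5)  (≈ 30.7773)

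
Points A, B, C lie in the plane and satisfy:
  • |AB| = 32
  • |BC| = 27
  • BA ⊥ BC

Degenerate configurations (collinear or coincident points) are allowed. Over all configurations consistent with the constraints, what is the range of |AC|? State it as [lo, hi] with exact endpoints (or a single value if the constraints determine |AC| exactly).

|AB| ∈ {32}
|BC| ∈ {27}
|AC| ∈ {√(1753)}

|AC| = √(1753)  (≈ 41.8688)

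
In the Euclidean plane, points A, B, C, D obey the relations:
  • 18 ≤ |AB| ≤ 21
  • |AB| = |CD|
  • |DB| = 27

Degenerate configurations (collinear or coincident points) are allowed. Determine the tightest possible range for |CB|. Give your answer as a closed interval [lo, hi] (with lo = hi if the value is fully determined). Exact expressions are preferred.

|CB| ∈ [6, 48]  (≈ [6.0000, 48.0000])

|AB| ∈ [18, 21]
|BD| ∈ {27}
|CD| ∈ [18, 21]
|AD| ∈ [6, 48]
|BC| ∈ [6, 48]
|AC| ∈ [0, 69]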